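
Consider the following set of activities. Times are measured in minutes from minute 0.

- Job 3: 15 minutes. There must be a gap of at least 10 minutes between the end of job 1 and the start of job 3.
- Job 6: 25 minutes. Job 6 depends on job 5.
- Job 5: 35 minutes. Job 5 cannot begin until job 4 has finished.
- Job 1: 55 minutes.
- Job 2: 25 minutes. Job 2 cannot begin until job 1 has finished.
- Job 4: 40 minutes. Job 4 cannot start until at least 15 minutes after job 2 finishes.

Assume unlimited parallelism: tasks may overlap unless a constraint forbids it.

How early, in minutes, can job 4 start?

95

Nothing blocks job 1, so it runs from minute 0 to minute 55.
Job 2 waits on job 1 (finishes minute 55), so it starts at minute 55 and finishes at 55 + 25 = minute 80.
Job 4 waits on job 2 (finishes minute 80, plus 15-minute gap → minute 95), so the earliest it can start is minute 95.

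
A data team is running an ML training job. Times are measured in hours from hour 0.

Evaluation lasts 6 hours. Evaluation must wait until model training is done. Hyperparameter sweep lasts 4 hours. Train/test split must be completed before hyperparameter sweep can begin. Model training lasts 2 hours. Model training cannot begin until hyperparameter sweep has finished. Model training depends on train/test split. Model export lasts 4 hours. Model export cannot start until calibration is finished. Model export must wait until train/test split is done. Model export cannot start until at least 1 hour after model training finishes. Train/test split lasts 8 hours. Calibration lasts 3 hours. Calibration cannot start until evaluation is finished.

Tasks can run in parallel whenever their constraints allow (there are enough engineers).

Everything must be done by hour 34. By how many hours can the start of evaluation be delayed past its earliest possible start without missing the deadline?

Train/test split has no prerequisites, so it starts at hour 0 and finishes at hour 8.
Hyperparameter sweep waits on train/test split (finishes hour 8), so it starts at hour 8 and finishes at 8 + 4 = hour 12.
For model training: hyperparameter sweep (finishes hour 12); train/test split (finishes hour 8). Taking the maximum gives a start of hour 12, and it finishes at 12 + 2 = hour 14.
After model training (finishes hour 14), evaluation can start at hour 14 and finishes at hour 20.

Working backward from the deadline:
To finish by hour 34, model export (duration 4) must start no later than hour 30.
Calibration must finish before model export (must start by hour 30). With a 3-hour duration, calibration must start by 30 − 3 = hour 27.
Evaluation has to be done before calibration (must start by hour 27). That means finishing by hour 27, i.e. starting by 27 − 6 = hour 21.
So evaluation can start as early as hour 14 and as late as hour 21, giving 21 − 14 = 7 hours of slack.

7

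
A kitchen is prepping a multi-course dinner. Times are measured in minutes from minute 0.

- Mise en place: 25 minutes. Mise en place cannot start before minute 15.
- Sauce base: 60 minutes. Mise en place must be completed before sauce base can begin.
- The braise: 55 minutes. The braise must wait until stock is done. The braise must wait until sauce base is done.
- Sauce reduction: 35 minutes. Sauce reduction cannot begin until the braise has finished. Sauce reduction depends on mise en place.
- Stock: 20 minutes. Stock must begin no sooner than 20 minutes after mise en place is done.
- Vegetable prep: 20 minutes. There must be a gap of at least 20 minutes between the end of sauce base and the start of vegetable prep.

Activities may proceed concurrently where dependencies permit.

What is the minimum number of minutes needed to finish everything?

Mise en place cannot begin until its own release at minute 15. It runs from minute 15 to 15 + 25 = minute 40.
Sauce base cannot begin until mise en place (finishes minute 40). It runs from minute 40 to 40 + 60 = minute 100.
Vegetable prep waits on sauce base (finishes minute 100, plus 20-minute gap → minute 120), so it starts at minute 120 and finishes at 120 + 20 = minute 140.
Stock waits on mise en place (finishes minute 40, plus 20-minute gap → minute 60), so it starts at minute 60 and finishes at 60 + 20 = minute 80.
The braise has to wait for stock (finishes minute 80); sauce base (finishes minute 100). The latest of these is minute 100, so the braise runs minute 100 to 100 + 55 = minute 155.
Sauce reduction cannot start until the braise (finishes minute 155); mise en place (finishes minute 40). The controlling bound is minute 155, so sauce reduction finishes at 155 + 35 = minute 190.
All tasks are finished once the last one completes. Finish times: Mise en place at 40, Stock at 80, Sauce base at 100, The braise at 155, Vegetable prep at 140, Sauce reduction at 190. The latest is minute 190.

190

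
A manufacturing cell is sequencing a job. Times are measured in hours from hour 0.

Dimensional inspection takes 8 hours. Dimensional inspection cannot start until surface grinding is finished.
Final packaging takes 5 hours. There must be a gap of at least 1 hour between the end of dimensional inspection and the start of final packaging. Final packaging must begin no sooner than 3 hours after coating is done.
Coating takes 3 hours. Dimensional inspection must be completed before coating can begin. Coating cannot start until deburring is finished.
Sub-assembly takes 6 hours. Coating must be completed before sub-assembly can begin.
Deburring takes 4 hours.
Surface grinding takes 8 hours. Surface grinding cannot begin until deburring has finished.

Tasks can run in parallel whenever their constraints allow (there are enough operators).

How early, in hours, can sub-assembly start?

23

Nothing blocks deburring, so it runs from hour 0 to hour 4.
After deburring (finishes hour 4), surface grinding can start at hour 4 and finishes at hour 12.
Dimensional inspection waits on surface grinding (finishes hour 12), so it starts at hour 12 and finishes at 12 + 8 = hour 20.
For coating: dimensional inspection (finishes hour 20); deburring (finishes hour 4). Taking the maximum gives a start of hour 20, and it finishes at 20 + 3 = hour 23.
Sub-assembly waits on coating (finishes hour 23), so the earliest it can start is hour 23.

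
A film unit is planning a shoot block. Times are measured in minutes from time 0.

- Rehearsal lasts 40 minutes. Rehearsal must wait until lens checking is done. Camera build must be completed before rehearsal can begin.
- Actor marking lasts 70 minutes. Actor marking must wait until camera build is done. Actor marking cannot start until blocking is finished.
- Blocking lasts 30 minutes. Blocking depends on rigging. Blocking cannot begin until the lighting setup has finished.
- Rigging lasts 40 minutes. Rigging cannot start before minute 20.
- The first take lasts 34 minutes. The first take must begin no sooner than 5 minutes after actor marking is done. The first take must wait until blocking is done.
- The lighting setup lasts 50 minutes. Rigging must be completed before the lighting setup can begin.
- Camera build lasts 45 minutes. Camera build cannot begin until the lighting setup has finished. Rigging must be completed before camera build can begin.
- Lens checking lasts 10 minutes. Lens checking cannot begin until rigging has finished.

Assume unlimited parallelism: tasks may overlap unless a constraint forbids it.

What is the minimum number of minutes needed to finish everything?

264

Rigging waits on its own release at minute 20, so it starts at minute 20 and finishes at 20 + 40 = minute 60.
Lens checking cannot begin until rigging (finishes minute 60). It runs from minute 60 to 60 + 10 = minute 70.
After rigging (finishes minute 60), the lighting setup can start at minute 60 and finishes at minute 110.
For blocking: rigging (finishes minute 60); the lighting setup (finishes minute 110). Taking the maximum gives a start of minute 110, and it finishes at 110 + 30 = minute 140.
Camera build needs all of the lighting setup (finishes minute 110); rigging (finishes minute 60). That puts its earliest start at minute 110; it finishes at 110 + 45 = minute 155.
Rehearsal has to wait for lens checking (finishes minute 70); camera build (finishes minute 155). The latest of these is minute 155, so rehearsal runs minute 155 to 155 + 40 = minute 195.
Actor marking cannot start until camera build (finishes minute 155); blocking (finishes minute 140). The controlling bound is minute 155, so actor marking finishes at 155 + 70 = minute 225.
For the first take: actor marking (finishes minute 225, plus 5-minute gap → minute 230); blocking (finishes minute 140). Taking the maximum gives a start of minute 230, and it finishes at 230 + 34 = minute 264.
All tasks are finished once the last one completes. Finish times: Rigging at 60, The lighting setup at 110, Camera build at 155, Lens checking at 70, Blocking at 140, Actor marking at 225, Rehearsal at 195, The first take at 264. The latest is minute 264.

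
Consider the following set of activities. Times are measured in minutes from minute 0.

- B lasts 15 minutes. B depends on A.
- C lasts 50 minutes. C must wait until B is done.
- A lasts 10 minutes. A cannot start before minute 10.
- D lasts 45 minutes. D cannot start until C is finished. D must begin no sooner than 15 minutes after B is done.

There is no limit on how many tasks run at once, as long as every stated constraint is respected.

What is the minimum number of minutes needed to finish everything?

A cannot begin until its own release at minute 10. It runs from minute 10 to 10 + 10 = minute 20.
After A (finishes minute 20), B can start at minute 20 and finishes at minute 35.
After B (finishes minute 35), C can start at minute 35 and finishes at minute 85.
For D: C (finishes minute 85); B (finishes minute 35, plus 15-minute gap → minute 50). Taking the maximum gives a start of minute 85, and it finishes at 85 + 45 = minute 130.
All tasks are finished once the last one completes. Finish times: A at 20, B at 35, C at 85, D at 130. The latest is minute 130.

130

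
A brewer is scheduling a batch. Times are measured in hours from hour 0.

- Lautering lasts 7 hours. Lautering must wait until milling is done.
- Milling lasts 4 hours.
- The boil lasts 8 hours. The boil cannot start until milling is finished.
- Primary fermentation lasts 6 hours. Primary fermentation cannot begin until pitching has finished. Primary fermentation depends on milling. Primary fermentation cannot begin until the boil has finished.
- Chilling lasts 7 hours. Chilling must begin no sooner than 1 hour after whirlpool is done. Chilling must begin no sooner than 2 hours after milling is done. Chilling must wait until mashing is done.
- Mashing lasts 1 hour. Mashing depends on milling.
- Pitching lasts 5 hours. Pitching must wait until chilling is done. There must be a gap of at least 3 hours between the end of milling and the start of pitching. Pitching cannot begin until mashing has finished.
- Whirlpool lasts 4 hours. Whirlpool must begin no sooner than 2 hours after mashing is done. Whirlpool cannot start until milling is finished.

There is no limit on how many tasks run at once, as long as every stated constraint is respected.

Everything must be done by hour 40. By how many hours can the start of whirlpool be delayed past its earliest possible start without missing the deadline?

10

Nothing blocks milling, so it runs from hour 0 to hour 4.
After milling (finishes hour 4), mashing can start at hour 4 and finishes at hour 5.
For whirlpool: mashing (finishes hour 5, plus 2-hour gap → hour 7); milling (finishes hour 4). Taking the maximum gives a start of hour 7, and it finishes at 7 + 4 = hour 11.

Working backward from the deadline:
To finish by hour 40, primary fermentation (duration 6) must start no later than hour 34.
Pitching feeds into primary fermentation (must start by hour 34); so pitching must finish by hour 34 and therefore start by hour 29.
Chilling has to be done before pitching (must start by hour 29). That means finishing by hour 29, i.e. starting by 29 − 7 = hour 22.
Whirlpool feeds into chilling (must start by hour 22, minus 1-hour gap → hour 21); so whirlpool must finish by hour 21 and therefore start by hour 17.
So whirlpool can start as early as hour 7 and as late as hour 17, giving 17 − 7 = 10 hours of slack.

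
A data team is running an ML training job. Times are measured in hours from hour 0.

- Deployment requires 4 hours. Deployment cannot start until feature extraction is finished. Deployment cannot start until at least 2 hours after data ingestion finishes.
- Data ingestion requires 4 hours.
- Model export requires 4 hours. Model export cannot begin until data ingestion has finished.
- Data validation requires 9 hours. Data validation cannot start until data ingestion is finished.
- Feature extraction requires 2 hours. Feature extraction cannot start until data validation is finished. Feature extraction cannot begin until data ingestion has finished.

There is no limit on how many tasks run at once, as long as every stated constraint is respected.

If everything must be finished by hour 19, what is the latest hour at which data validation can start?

4

To finish by hour 19, deployment (duration 4) must start no later than hour 15.
Since deployment (must start by hour 15) depends on it, feature extraction must finish by hour 15. Backing off its 2-hour duration gives a latest start of hour 13.
Data validation must finish before feature extraction (must start by hour 13). With a 9-hour duration, data validation must start by 13 − 9 = hour 4.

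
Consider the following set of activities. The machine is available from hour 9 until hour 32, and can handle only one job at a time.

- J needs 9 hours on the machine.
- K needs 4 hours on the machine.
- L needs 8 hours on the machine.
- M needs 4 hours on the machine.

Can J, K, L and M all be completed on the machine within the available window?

The machine window is 32 − 9 = 23 hours.
Running back to back, the jobs need 9 + 4 + 8 + 4 = 25 hours on the machine.
Since 25 > 23, they cannot all fit.

No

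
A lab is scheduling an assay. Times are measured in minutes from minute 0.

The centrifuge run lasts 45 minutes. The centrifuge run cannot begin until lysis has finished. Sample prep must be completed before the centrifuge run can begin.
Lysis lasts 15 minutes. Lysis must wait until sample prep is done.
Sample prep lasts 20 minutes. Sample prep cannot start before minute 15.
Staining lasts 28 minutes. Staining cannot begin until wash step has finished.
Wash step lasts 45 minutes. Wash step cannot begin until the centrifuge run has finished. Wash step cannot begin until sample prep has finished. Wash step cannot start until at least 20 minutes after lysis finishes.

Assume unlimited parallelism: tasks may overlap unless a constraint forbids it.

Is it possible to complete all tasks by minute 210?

Sample prep waits on its own release at minute 15, so it starts at minute 15 and finishes at 15 + 20 = minute 35.
After sample prep (finishes minute 35), lysis can start at minute 35 and finishes at minute 50.
For the centrifuge run: lysis (finishes minute 50); sample prep (finishes minute 35). Taking the maximum gives a start of minute 50, and it finishes at 50 + 45 = minute 95.
Wash step needs all of the centrifuge run (finishes minute 95); sample prep (finishes minute 35); lysis (finishes minute 50, plus 20-minute gap → minute 70). That puts its earliest start at minute 95; it finishes at 95 + 45 = minute 140.
Staining waits on wash step (finishes minute 140), so it starts at minute 140 and finishes at 140 + 28 = minute 168.
Every task is finished by minute 168, which is no later than the deadline of 210, so the schedule is feasible.

Yes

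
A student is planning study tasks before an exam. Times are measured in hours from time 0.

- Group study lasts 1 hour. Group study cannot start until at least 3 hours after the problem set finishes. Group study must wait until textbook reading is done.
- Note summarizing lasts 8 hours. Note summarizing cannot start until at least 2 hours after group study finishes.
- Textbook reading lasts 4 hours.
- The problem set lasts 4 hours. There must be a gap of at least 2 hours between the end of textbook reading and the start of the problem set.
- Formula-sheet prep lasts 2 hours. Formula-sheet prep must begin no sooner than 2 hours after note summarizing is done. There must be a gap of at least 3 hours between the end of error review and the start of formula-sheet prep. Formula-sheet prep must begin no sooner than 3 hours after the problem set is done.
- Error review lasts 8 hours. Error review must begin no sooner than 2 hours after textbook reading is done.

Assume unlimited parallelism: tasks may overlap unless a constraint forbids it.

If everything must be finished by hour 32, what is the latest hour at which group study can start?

Formula-sheet prep must finish by hour 32; it takes 2 hours, so it must start by 32 − 2 = hour 30.
Note summarizing must finish before formula-sheet prep (must start by hour 30, minus 2-hour gap → hour 28). With an 8-hour duration, note summarizing must start by 28 − 8 = hour 20.
Group study feeds into note summarizing (must start by hour 20, minus 2-hour gap → hour 18); so group study must finish by hour 18 and therefore start by hour 17.

17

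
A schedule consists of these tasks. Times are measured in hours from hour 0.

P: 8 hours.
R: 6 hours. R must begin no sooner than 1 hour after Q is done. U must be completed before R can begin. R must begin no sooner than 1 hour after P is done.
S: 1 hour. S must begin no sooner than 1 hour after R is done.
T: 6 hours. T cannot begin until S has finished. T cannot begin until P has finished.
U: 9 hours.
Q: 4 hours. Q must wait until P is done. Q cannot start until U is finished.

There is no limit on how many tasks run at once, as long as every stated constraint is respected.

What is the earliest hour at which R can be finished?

Nothing blocks U, so it runs from hour 0 to hour 9.
P can start immediately at hour 0; it finishes at hour 8.
Q cannot start until P (finishes hour 8); U (finishes hour 9). The controlling bound is hour 9, so Q finishes at 9 + 4 = hour 13.
R cannot start until Q (finishes hour 13, plus 1-hour gap → hour 14); U (finishes hour 9); P (finishes hour 8, plus 1-hour gap → hour 9). The controlling bound is hour 14, so R finishes at 14 + 6 = hour 20.

20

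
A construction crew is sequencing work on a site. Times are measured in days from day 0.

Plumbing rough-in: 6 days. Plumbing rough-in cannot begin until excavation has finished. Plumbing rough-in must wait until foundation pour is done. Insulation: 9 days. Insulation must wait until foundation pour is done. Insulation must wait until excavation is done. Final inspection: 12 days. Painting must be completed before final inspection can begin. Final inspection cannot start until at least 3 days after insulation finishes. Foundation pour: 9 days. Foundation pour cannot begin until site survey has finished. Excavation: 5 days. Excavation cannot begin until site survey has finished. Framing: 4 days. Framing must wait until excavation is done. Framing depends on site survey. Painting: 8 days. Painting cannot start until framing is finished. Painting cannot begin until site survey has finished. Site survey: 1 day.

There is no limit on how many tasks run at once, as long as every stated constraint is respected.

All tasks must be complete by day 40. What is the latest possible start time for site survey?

To finish by day 40, final inspection (duration 12) must start no later than day 28.
Painting must finish before final inspection (must start by day 28). With an 8-day duration, painting must start by 28 − 8 = day 20.
Framing has to be done before painting (must start by day 20). That means finishing by day 20, i.e. starting by 20 − 4 = day 16.
To finish by day 40, plumbing rough-in (duration 6) must start no later than day 34.
Since final inspection (must start by day 28, minus 3-day gap → day 25) depends on it, insulation must finish by day 25. Backing off its 9-day duration gives a latest start of day 16.
For excavation: framing (must start by day 16); plumbing rough-in (must start by day 34); insulation (must start by day 16). The most restrictive is day 16; with a 5-day duration, excavation must start by day 11.
Foundation pour has several dependents: plumbing rough-in (must start by day 34); insulation (must start by day 16). The earliest of those limits is day 16, so foundation pour must start by 16 − 9 = day 7.
Site survey has several dependents: excavation (must start by day 11); foundation pour (must start by day 7); framing (must start by day 16); painting (must start by day 20). The earliest of those limits is day 7, so site survey must start by 7 − 1 = day 6.

6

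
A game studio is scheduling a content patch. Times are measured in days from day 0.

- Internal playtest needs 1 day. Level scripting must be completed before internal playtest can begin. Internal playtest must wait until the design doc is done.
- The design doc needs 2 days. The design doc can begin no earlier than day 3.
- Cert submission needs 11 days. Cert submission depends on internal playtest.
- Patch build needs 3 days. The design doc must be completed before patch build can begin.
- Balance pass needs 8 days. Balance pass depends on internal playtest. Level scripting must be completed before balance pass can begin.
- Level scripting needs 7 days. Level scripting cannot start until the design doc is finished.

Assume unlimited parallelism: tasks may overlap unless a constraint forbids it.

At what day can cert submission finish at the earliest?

24

The design doc waits on its own release at day 3, so it starts at day 3 and finishes at 3 + 2 = day 5.
Level scripting cannot begin until the design doc (finishes day 5). It runs from day 5 to 5 + 7 = day 12.
For internal playtest: level scripting (finishes day 12); the design doc (finishes day 5). Taking the maximum gives a start of day 12, and it finishes at 12 + 1 = day 13.
Cert submission waits on internal playtest (finishes day 13), so it starts at day 13 and finishes at 13 + 11 = day 24.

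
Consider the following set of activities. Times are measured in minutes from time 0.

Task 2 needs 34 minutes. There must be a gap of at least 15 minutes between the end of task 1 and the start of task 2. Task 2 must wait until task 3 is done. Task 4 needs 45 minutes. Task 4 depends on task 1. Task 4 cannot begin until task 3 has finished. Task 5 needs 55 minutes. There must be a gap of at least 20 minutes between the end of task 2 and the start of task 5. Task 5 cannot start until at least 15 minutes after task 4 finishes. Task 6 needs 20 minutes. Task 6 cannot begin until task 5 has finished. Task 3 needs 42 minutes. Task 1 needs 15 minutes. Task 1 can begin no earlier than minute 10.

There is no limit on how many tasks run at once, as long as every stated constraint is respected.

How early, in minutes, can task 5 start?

Nothing blocks task 3, so it runs from minute 0 to minute 42.
Task 1 cannot begin until its own release at minute 10. It runs from minute 10 to 10 + 15 = minute 25.
Task 4 cannot start until task 1 (finishes minute 25); task 3 (finishes minute 42). The controlling bound is minute 42, so task 4 finishes at 42 + 45 = minute 87.
Task 2 needs all of task 1 (finishes minute 25, plus 15-minute gap → minute 40); task 3 (finishes minute 42). That puts its earliest start at minute 42; it finishes at 42 + 34 = minute 76.
Task 5 waits on task 2 (finishes minute 76, plus 20-minute gap → minute 96); task 4 (finishes minute 87, plus 15-minute gap → minute 102). The latest of these is minute 102, which is the earliest task 5 can start.

102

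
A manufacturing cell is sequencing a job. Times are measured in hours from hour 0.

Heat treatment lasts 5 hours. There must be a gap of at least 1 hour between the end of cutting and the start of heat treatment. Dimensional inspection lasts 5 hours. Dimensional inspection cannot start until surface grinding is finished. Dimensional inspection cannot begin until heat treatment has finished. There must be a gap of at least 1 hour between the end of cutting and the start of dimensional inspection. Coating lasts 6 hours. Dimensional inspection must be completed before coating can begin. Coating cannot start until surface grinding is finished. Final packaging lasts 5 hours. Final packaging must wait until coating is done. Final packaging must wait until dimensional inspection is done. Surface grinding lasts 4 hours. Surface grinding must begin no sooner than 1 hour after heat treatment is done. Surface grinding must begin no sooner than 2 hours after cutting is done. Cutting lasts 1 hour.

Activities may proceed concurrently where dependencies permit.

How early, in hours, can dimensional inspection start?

Nothing blocks cutting, so it runs from hour 0 to hour 1.
Heat treatment cannot begin until cutting (finishes hour 1, plus 1-hour gap → hour 2). It runs from hour 2 to 2 + 5 = hour 7.
Surface grinding needs all of heat treatment (finishes hour 7, plus 1-hour gap → hour 8); cutting (finishes hour 1, plus 2-hour gap → hour 3). That puts its earliest start at hour 8; it finishes at 8 + 4 = hour 12.
Dimensional inspection waits on surface grinding (finishes hour 12); heat treatment (finishes hour 7); cutting (finishes hour 1, plus 1-hour gap → hour 2). The latest of these is hour 12, which is the earliest dimensional inspection can start.

12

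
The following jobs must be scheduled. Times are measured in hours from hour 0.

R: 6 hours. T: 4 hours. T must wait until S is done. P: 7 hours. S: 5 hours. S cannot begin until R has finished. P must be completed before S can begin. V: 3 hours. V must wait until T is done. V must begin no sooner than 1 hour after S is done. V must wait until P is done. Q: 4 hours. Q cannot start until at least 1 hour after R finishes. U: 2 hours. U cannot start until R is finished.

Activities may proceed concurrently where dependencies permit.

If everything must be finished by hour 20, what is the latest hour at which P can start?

To finish by hour 20, V (duration 3) must start no later than hour 17.
T has to be done before V (must start by hour 17). That means finishing by hour 17, i.e. starting by 17 − 4 = hour 13.
S must finish in time for T (must start by hour 13); V (must start by hour 17, minus 1-hour gap → hour 16). The tightest is hour 13, so S must start by 13 − 5 = hour 8.
For P: S (must start by hour 8); V (must start by hour 17). The most restrictive is hour 8; with a 7-hour duration, P must start by hour 1.

1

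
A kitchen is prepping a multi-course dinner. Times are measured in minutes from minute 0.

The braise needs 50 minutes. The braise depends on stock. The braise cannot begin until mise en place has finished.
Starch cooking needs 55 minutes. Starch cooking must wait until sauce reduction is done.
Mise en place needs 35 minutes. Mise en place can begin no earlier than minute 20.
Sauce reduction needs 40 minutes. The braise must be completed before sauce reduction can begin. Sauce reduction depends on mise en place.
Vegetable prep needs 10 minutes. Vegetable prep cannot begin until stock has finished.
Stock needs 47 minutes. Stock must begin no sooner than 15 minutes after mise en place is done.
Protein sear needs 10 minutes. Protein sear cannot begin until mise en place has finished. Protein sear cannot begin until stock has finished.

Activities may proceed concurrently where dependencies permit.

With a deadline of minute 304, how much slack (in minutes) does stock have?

42

After its own release at minute 20, mise en place can start at minute 20 and finishes at minute 55.
Stock cannot begin until mise en place (finishes minute 55, plus 15-minute gap → minute 70). It runs from minute 70 to 70 + 47 = minute 117.

Working backward from the deadline:
To finish by minute 304, starch cooking (duration 55) must start no later than minute 249.
Sauce reduction has to be done before starch cooking (must start by minute 249). That means finishing by minute 249, i.e. starting by 249 − 40 = minute 209.
Since sauce reduction (must start by minute 209) depends on it, the braise must finish by minute 209. Backing off its 50-minute duration gives a latest start of minute 159.
Protein sear has no dependents, so it just needs to finish by minute 304. Starting by 304 − 10 = minute 294 achieves that.
Vegetable prep has no dependents, so it just needs to finish by minute 304. Starting by 304 − 10 = minute 294 achieves that.
Stock has several dependents: the braise (must start by minute 159); protein sear (must start by minute 294); vegetable prep (must start by minute 294). The earliest of those limits is minute 159, so stock must start by 159 − 47 = minute 112.
So stock can start as early as minute 70 and as late as minute 112, giving 112 − 70 = 42 minutes of slack.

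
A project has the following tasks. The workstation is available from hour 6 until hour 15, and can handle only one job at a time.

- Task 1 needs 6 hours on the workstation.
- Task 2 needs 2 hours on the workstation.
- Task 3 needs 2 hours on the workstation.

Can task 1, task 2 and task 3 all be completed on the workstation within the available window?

The workstation window is 15 − 6 = 9 hours.
Running back to back, the jobs need 6 + 2 + 2 = 10 hours on the workstation.
Since 10 > 9, they cannot all fit.

No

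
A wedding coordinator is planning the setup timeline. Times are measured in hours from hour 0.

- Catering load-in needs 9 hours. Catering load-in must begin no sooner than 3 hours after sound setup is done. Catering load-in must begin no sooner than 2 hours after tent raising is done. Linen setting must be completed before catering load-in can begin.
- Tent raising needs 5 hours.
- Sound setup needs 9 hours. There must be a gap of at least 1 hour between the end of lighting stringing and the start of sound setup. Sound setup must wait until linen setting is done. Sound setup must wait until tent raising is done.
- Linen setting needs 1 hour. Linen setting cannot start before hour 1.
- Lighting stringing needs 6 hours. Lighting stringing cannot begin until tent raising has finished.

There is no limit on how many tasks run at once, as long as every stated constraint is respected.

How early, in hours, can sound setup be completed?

Linen setting cannot begin until its own release at hour 1. It runs from hour 1 to 1 + 1 = hour 2.
Nothing blocks tent raising, so it runs from hour 0 to hour 5.
Lighting stringing waits on tent raising (finishes hour 5), so it starts at hour 5 and finishes at 5 + 6 = hour 11.
Sound setup has to wait for lighting stringing (finishes hour 11, plus 1-hour gap → hour 12); linen setting (finishes hour 2); tent raising (finishes hour 5). The latest of these is hour 12, so sound setup runs hour 12 to 12 + 9 = hour 21.

21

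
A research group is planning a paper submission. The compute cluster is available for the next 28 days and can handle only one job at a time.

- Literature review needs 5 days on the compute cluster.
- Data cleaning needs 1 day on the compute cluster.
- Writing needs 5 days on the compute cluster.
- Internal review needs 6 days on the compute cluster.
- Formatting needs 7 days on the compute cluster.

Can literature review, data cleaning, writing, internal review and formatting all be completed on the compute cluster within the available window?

Running back to back, the jobs need 5 + 1 + 5 + 6 + 7 = 24 days on the compute cluster.
Since 24 ≤ 28, they fit within the window.

Yes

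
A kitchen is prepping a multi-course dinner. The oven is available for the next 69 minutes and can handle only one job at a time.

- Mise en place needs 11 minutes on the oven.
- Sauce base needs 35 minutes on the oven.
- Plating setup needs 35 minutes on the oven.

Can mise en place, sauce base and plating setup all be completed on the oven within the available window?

No

Running back to back, the jobs need 11 + 35 + 35 = 81 minutes on the oven.
Since 81 > 69, they cannot all fit.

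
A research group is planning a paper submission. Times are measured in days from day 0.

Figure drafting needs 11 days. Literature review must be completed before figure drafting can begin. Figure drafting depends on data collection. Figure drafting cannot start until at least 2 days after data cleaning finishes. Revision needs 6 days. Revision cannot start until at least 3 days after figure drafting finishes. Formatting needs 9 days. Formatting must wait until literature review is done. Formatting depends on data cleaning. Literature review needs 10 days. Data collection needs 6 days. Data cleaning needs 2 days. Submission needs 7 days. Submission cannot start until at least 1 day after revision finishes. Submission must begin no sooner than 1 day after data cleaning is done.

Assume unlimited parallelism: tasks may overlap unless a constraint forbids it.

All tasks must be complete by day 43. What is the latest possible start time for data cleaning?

To finish by day 43, submission (duration 7) must start no later than day 36.
Revision has to be done before submission (must start by day 36, minus 1-day gap → day 35). That means finishing by day 35, i.e. starting by 35 − 6 = day 29.
Figure drafting feeds into revision (must start by day 29, minus 3-day gap → day 26); so figure drafting must finish by day 26 and therefore start by day 15.
Formatting has no dependents, so it just needs to finish by day 43. Starting by 43 − 9 = day 34 achieves that.
Data cleaning feeds figure drafting (must start by day 15, minus 2-day gap → day 13); formatting (must start by day 34); submission (must start by day 36, minus 1-day gap → day 35). Taking the minimum, data cleaning must finish by day 13 and start by 13 − 2 = day 11.

11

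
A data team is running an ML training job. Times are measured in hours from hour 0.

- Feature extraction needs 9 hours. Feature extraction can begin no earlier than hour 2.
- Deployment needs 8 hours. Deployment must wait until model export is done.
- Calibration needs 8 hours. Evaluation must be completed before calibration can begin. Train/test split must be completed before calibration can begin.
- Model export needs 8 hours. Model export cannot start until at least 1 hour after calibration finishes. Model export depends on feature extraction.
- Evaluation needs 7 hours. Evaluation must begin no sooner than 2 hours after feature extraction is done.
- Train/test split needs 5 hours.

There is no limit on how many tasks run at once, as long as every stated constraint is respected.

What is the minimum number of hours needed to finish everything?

45

Train/test split has no prerequisites, so it starts at hour 0 and finishes at hour 5.
Feature extraction waits on its own release at hour 2, so it starts at hour 2 and finishes at 2 + 9 = hour 11.
Evaluation waits on feature extraction (finishes hour 11, plus 2-hour gap → hour 13), so it starts at hour 13 and finishes at 13 + 7 = hour 20.
Calibration needs all of evaluation (finishes hour 20); train/test split (finishes hour 5). That puts its earliest start at hour 20; it finishes at 20 + 8 = hour 28.
Model export has to wait for calibration (finishes hour 28, plus 1-hour gap → hour 29); feature extraction (finishes hour 11). The latest of these is hour 29, so model export runs hour 29 to 29 + 8 = hour 37.
After model export (finishes hour 37), deployment can start at hour 37 and finishes at hour 45.
All tasks are finished once the last one completes. Finish times: Feature extraction at 11, Train/test split at 5, Evaluation at 20, Calibration at 28, Model export at 37, Deployment at 45. The latest is hour 45.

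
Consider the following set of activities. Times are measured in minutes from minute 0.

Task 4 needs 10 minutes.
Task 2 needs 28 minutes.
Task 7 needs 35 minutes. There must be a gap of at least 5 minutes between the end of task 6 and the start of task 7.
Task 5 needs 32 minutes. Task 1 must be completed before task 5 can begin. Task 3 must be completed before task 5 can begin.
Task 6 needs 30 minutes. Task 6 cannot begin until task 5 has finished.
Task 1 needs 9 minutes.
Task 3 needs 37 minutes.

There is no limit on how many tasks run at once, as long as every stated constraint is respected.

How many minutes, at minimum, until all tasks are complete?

Task 4 can start immediately at minute 0; it finishes at minute 10.
Task 3 can start immediately at minute 0; it finishes at minute 37.
Nothing blocks task 2, so it runs from minute 0 to minute 28.
Nothing blocks task 1, so it runs from minute 0 to minute 9.
Task 5 has to wait for task 1 (finishes minute 9); task 3 (finishes minute 37). The latest of these is minute 37, so task 5 runs minute 37 to 37 + 32 = minute 69.
After task 5 (finishes minute 69), task 6 can start at minute 69 and finishes at minute 99.
After task 6 (finishes minute 99, plus 5-minute gap → minute 104), task 7 can start at minute 104 and finishes at minute 139.
All tasks are finished once the last one completes. Finish times: Task 1 at 9, Task 2 at 28, Task 3 at 37, Task 4 at 10, Task 5 at 69, Task 6 at 99, Task 7 at 139. The latest is minute 139.

139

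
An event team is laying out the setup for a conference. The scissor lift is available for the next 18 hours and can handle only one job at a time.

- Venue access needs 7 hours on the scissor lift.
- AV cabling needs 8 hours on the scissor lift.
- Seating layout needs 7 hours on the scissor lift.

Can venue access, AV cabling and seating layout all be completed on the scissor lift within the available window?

No

Running back to back, the jobs need 7 + 8 + 7 = 22 hours on the scissor lift.
Since 22 > 18, they cannot all fit.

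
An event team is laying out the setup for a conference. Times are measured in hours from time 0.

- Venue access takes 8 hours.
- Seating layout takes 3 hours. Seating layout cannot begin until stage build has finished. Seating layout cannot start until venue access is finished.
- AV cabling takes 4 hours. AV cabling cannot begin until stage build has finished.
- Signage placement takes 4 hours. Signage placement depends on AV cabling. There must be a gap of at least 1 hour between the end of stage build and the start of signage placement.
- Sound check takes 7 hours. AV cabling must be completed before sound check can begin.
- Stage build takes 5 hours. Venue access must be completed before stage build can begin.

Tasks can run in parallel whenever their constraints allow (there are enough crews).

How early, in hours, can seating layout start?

13

Venue access can start immediately at hour 0; it finishes at hour 8.
After venue access (finishes hour 8), stage build can start at hour 8 and finishes at hour 13.
Seating layout waits on stage build (finishes hour 13); venue access (finishes hour 8). The latest of these is hour 13, which is the earliest seating layout can start.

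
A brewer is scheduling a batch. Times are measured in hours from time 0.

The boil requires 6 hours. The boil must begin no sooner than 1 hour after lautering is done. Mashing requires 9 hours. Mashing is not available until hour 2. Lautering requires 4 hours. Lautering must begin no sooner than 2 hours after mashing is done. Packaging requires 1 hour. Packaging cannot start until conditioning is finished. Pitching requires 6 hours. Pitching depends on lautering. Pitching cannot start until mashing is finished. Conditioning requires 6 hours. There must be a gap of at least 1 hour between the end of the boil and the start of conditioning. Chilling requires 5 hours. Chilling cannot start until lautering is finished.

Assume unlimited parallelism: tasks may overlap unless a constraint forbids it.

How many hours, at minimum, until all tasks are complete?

32

Mashing waits on its own release at hour 2, so it starts at hour 2 and finishes at 2 + 9 = hour 11.
Lautering waits on mashing (finishes hour 11, plus 2-hour gap → hour 13), so it starts at hour 13 and finishes at 13 + 4 = hour 17.
Pitching has to wait for lautering (finishes hour 17); mashing (finishes hour 11). The latest of these is hour 17, so pitching runs hour 17 to 17 + 6 = hour 23.
Chilling cannot begin until lautering (finishes hour 17). It runs from hour 17 to 17 + 5 = hour 22.
The boil waits on lautering (finishes hour 17, plus 1-hour gap → hour 18), so it starts at hour 18 and finishes at 18 + 6 = hour 24.
Conditioning cannot begin until the boil (finishes hour 24, plus 1-hour gap → hour 25). It runs from hour 25 to 25 + 6 = hour 31.
Packaging waits on conditioning (finishes hour 31), so it starts at hour 31 and finishes at 31 + 1 = hour 32.
All tasks are finished once the last one completes. Finish times: Mashing at 11, Lautering at 17, The boil at 24, Chilling at 22, Pitching at 23, Conditioning at 31, Packaging at 32. The latest is hour 32.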